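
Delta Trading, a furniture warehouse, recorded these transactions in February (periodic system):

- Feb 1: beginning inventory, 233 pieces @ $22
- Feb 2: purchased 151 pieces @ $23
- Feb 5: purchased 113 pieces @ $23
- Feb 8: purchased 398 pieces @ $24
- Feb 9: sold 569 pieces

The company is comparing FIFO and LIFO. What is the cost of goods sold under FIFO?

COGS = $12,926

FIFO COGS: 233 @ $22 + 151 @ $23 + 113 @ $23 + 72 @ $24 = $12,926
LIFO COGS: 398 @ $24 + 113 @ $23 + 58 @ $23 = $13,485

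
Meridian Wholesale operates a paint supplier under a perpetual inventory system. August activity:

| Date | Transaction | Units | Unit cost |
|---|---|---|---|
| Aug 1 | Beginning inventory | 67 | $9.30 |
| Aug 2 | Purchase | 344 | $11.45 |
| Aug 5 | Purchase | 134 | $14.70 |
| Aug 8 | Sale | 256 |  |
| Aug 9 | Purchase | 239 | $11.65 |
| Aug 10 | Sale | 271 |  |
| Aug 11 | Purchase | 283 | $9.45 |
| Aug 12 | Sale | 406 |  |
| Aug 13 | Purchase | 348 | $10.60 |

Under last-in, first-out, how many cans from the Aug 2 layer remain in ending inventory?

Aug 8, 256 sold [LIFO — newest first]: 134 @ $14.70 + 122 @ $11.45 = $3,366.70
Aug 10, 271 sold [LIFO — newest first]: 239 @ $11.65 + 32 @ $11.45 = $3,150.75
Aug 12, 406 sold [LIFO — newest first]: 283 @ $9.45 + 123 @ $11.45 = $4,082.70
Total COGS = $3,366.70 + $3,150.75 + $4,082.70 = $10,600.15
Ending inventory: 67 @ $9.30 + 67 @ $11.45 + 348 @ $10.60 = $5,079.05

67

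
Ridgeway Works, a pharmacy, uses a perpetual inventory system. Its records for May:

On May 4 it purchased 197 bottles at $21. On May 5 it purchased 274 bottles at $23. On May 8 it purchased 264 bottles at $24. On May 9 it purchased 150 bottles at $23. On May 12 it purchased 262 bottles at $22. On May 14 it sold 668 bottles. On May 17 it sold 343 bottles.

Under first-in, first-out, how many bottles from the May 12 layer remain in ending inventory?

136

May 14, 668 sold [FIFO — oldest first]: 197 @ $21 + 274 @ $23 + 197 @ $24 = $15,167
May 17, 343 sold [FIFO — oldest first]: 67 @ $24 + 150 @ $23 + 126 @ $22 = $7,830
Total COGS = $15,167 + $7,830 = $22,997
Ending inventory: 136 @ $22 = $2,992
Check: goods available $25,989 = COGS $22,997 + ending $2,992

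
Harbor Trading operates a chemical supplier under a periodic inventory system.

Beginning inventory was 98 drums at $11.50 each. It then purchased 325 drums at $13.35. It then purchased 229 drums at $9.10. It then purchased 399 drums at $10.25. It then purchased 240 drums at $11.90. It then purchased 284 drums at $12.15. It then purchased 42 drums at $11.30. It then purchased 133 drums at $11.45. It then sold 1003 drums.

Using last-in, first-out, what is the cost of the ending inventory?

Sale 1 (1003) [LIFO — newest first]: 133 @ $11.45 + 42 @ $11.30 + 284 @ $12.15 + 240 @ $11.90 + 304 @ $10.25 = $11,420.05
Ending inventory: 98 @ $11.50 + 325 @ $13.35 + 229 @ $9.10 + 95 @ $10.25 = $8,523.40
Check: goods available $19,943.45 = COGS $11,420.05 + ending $8,523.40

Ending inventory = $8,523.40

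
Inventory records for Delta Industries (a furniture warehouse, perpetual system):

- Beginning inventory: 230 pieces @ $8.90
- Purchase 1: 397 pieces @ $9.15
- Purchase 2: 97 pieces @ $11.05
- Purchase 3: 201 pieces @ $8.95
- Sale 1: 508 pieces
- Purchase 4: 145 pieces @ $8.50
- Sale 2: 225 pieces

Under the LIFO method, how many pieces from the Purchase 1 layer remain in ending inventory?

Sale 1 (508) [LIFO — newest first]: 201 @ $8.95 + 97 @ $11.05 + 210 @ $9.15 = $4,792.30
Sale 2 (225) [LIFO — newest first]: 145 @ $8.50 + 80 @ $9.15 = $1,964.50
Total COGS = $4,792.30 + $1,964.50 = $6,756.80
Ending inventory: 230 @ $8.90 + 107 @ $9.15 = $3,026.05
Check: goods available $9,782.85 = COGS $6,756.80 + ending $3,026.05

107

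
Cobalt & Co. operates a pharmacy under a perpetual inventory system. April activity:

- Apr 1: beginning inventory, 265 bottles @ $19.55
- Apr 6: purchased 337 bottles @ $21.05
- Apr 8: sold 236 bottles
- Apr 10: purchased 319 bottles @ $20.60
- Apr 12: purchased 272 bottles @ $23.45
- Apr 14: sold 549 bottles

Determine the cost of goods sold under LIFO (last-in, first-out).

COGS = $17,052.40

Apr 8, 236 sold [LIFO — newest first]: 236 @ $21.05 = $4,967.80
Apr 14, 549 sold [LIFO — newest first]: 272 @ $23.45 + 277 @ $20.60 = $12,084.60
Total COGS = $4,967.80 + $12,084.60 = $17,052.40
Ending inventory: 265 @ $19.55 + 101 @ $21.05 + 42 @ $20.60 = $8,172.00
Check: goods available $25,224.40 = COGS $17,052.40 + ending $8,172.00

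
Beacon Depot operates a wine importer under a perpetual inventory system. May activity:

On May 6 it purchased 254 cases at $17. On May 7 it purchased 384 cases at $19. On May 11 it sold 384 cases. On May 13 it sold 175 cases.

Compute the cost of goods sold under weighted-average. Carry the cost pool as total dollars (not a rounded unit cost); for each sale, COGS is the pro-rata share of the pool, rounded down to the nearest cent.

After May 6: 254 on hand, pool $4,318.00 (≈ $17.0000 each)
After May 7: 638 on hand, pool $11,614.00 (≈ $18.2038 each)
May 11, sell 384: 384/638 × $11,614.00 → $6,990.24
May 13, sell 175: 175/254 × $4,623.76 → $3,185.66
Total COGS = $6,990.24 + $3,185.66 = $10,175.90
Ending inventory (cost pool remaining) = $1,438.10

COGS = $10,175.90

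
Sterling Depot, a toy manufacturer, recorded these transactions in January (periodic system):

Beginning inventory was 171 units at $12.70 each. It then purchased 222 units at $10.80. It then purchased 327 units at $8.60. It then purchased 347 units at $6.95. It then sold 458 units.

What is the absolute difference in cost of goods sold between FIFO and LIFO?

FIFO COGS: 171 @ $12.70 + 222 @ $10.80 + 65 @ $8.60 = $5,128.30
LIFO COGS: 347 @ $6.95 + 111 @ $8.60 = $3,366.25
Difference = |$5,128.30 − $3,366.25| = $1,762.05

$1,762.05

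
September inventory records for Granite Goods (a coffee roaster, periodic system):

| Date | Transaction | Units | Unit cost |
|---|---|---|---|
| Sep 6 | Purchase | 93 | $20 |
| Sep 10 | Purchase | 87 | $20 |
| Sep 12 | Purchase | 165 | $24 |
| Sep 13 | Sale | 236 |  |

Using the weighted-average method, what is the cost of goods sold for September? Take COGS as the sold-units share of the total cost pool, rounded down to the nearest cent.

Sep 13, sell 236: 236/345 × $7,560.00 → $5,171.47
Ending inventory (cost pool remaining) = $2,388.53

COGS = $5,171.47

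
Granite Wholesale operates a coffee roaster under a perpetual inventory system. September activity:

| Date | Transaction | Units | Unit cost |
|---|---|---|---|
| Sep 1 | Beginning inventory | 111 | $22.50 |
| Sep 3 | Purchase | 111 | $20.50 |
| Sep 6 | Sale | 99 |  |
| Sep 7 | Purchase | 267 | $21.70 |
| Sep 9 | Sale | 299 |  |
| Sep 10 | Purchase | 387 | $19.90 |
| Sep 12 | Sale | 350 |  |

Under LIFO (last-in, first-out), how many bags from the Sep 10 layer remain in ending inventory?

37

Sep 6, 99 sold [LIFO — newest first]: 99 @ $20.50 = $2,029.50
Sep 9, 299 sold [LIFO — newest first]: 267 @ $21.70 + 12 @ $20.50 + 20 @ $22.50 = $6,489.90
Sep 12, 350 sold [LIFO — newest first]: 350 @ $19.90 = $6,965.00
Total COGS = $2,029.50 + $6,489.90 + $6,965.00 = $15,484.40
Ending inventory: 91 @ $22.50 + 37 @ $19.90 = $2,783.80
Check: goods available $18,268.20 = COGS $15,484.40 + ending $2,783.80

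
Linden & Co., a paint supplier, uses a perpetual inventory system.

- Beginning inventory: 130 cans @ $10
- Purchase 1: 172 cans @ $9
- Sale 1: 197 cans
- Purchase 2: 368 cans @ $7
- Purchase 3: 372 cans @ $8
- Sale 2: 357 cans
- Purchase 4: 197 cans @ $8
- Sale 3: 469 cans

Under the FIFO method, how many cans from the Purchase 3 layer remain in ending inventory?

Sale 1 (197) [FIFO — oldest first]: 130 @ $10 + 67 @ $9 = $1,903
Sale 2 (357) [FIFO — oldest first]: 105 @ $9 + 252 @ $7 = $2,709
Sale 3 (469) [FIFO — oldest first]: 116 @ $7 + 353 @ $8 = $3,636
Total COGS = $1,903 + $2,709 + $3,636 = $8,248
Ending inventory: 19 @ $8 + 197 @ $8 = $1,728

19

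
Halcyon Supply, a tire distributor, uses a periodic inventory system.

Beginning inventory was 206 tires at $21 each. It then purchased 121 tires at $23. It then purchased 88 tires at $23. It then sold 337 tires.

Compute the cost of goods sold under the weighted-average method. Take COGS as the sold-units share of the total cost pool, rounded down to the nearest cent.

Sale 1, sell 337: 337/415 × $9,133.00 → $7,416.43
Ending inventory (cost pool remaining) = $1,716.57
Check: goods available $9,133.00 = COGS $7,416.43 + ending $1,716.57

COGS = $7,416.43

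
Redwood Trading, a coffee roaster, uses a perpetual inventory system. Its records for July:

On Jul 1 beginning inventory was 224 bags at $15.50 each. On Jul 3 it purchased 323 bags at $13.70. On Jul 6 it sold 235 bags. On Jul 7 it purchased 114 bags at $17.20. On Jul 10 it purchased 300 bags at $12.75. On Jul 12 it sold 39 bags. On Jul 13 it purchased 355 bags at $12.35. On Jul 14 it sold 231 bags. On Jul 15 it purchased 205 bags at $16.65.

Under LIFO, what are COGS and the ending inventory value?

COGS = $6,569.60; ending inventory = $14,910.80

Jul 6, 235 sold [LIFO — newest first]: 235 @ $13.70 = $3,219.50
Jul 12, 39 sold [LIFO — newest first]: 39 @ $12.75 = $497.25
Jul 14, 231 sold [LIFO — newest first]: 231 @ $12.35 = $2,852.85
Total COGS = $3,219.50 + $497.25 + $2,852.85 = $6,569.60
Ending inventory: 224 @ $15.50 + 88 @ $13.70 + 114 @ $17.20 + 261 @ $12.75 + 124 @ $12.35 + 205 @ $16.65 = $14,910.80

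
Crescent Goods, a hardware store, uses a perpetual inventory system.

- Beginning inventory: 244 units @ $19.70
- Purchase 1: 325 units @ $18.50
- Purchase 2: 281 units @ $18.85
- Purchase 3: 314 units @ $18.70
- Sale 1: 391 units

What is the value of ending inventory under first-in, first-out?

Ending inventory = $14,461.65

Sale 1 (391) [FIFO — oldest first]: 244 @ $19.70 + 147 @ $18.50 = $7,526.30
Ending inventory: 178 @ $18.50 + 281 @ $18.85 + 314 @ $18.70 = $14,461.65
Check: goods available $21,987.95 = COGS $7,526.30 + ending $14,461.65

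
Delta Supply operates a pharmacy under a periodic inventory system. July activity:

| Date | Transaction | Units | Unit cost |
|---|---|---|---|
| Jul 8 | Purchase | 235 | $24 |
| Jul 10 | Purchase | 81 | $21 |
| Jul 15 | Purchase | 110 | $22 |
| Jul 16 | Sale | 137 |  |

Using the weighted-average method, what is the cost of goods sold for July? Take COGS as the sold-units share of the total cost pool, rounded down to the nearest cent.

Jul 16, sell 137: 137/426 × $9,761.00 → $3,139.10
Ending inventory (cost pool remaining) = $6,621.90
Check: goods available $9,761.00 = COGS $3,139.10 + ending $6,621.90

COGS = $3,139.10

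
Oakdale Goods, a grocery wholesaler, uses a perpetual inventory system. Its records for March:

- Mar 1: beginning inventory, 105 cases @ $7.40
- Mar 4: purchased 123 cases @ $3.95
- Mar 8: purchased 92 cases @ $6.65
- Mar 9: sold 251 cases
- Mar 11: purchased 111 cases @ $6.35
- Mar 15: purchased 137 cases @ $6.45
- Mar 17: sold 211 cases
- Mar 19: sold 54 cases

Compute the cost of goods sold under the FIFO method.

COGS = $3,127.75

Mar 9, 251 sold [FIFO — oldest first]: 105 @ $7.40 + 123 @ $3.95 + 23 @ $6.65 = $1,415.80
Mar 17, 211 sold [FIFO — oldest first]: 69 @ $6.65 + 111 @ $6.35 + 31 @ $6.45 = $1,363.65
Mar 19, 54 sold [FIFO — oldest first]: 54 @ $6.45 = $348.30
Total COGS = $1,415.80 + $1,363.65 + $348.30 = $3,127.75
Ending inventory: 52 @ $6.45 = $335.40
Check: goods available $3,463.15 = COGS $3,127.75 + ending $335.40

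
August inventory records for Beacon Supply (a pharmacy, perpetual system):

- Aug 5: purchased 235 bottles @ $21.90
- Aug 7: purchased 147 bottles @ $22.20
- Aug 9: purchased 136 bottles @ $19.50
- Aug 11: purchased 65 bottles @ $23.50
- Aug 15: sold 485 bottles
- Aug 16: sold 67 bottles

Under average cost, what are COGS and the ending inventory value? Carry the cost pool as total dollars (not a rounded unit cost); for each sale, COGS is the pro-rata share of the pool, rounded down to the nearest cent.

COGS = $11,919.98; ending inventory = $669.42

After Aug 5: 235 on hand, pool $5,146.50 (≈ $21.9000 each)
After Aug 7: 382 on hand, pool $8,409.90 (≈ $22.0154 each)
After Aug 9: 518 on hand, pool $11,061.90 (≈ $21.3550 each)
After Aug 11: 583 on hand, pool $12,589.40 (≈ $21.5942 each)
Aug 15, sell 485: 485/583 × $12,589.40 → $10,473.17
Aug 16, sell 67: 67/98 × $2,116.23 → $1,446.81
Total COGS = $10,473.17 + $1,446.81 = $11,919.98
Ending inventory (cost pool remaining) = $669.42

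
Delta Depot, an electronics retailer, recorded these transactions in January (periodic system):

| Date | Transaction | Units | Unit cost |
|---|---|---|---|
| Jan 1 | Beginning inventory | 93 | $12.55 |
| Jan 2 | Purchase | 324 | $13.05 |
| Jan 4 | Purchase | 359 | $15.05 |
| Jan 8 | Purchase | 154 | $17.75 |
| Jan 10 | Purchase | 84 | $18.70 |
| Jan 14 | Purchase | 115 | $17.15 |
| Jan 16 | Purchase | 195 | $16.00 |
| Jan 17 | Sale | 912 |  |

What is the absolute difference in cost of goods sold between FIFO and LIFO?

FIFO COGS: 93 @ $12.55 + 324 @ $13.05 + 359 @ $15.05 + 136 @ $17.75 = $13,212.30
LIFO COGS: 195 @ $16.00 + 115 @ $17.15 + 84 @ $18.70 + 154 @ $17.75 + 359 @ $15.05 + 5 @ $13.05 = $14,864.75
Difference = |$13,212.30 − $14,864.75| = $1,652.45

$1,652.45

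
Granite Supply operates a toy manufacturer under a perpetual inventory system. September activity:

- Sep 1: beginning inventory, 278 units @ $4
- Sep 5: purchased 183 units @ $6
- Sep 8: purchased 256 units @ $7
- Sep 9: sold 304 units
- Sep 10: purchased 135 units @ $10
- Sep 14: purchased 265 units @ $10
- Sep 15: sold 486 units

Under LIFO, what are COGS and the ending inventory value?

Sep 9, 304 sold [LIFO — newest first]: 256 @ $7 + 48 @ $6 = $2,080
Sep 15, 486 sold [LIFO — newest first]: 265 @ $10 + 135 @ $10 + 86 @ $6 = $4,516
Total COGS = $2,080 + $4,516 = $6,596
Ending inventory: 278 @ $4 + 49 @ $6 = $1,406
Check: goods available $8,002 = COGS $6,596 + ending $1,406

COGS = $6,596; ending inventory = $1,406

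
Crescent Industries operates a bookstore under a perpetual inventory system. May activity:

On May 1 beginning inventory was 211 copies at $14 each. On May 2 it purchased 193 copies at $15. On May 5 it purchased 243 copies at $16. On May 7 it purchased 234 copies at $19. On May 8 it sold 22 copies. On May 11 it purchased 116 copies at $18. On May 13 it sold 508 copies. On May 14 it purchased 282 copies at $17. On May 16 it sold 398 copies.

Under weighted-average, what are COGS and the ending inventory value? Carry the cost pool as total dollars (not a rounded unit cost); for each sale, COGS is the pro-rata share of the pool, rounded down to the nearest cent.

COGS = $15,245.72; ending inventory = $5,819.28

After May 1: 211 on hand, pool $2,954.00 (≈ $14.0000 each)
After May 2: 404 on hand, pool $5,849.00 (≈ $14.4777 each)
After May 5: 647 on hand, pool $9,737.00 (≈ $15.0495 each)
After May 7: 881 on hand, pool $14,183.00 (≈ $16.0988 each)
May 8, sell 22: 22/881 × $14,183.00 → $354.17
After May 11: 975 on hand, pool $15,916.83 (≈ $16.3250 each)
May 13, sell 508: 508/975 × $15,916.83 → $8,293.07
After May 14: 749 on hand, pool $12,417.76 (≈ $16.5791 each)
May 16, sell 398: 398/749 × $12,417.76 → $6,598.48
Total COGS = $354.17 + $8,293.07 + $6,598.48 = $15,245.72
Ending inventory (cost pool remaining) = $5,819.28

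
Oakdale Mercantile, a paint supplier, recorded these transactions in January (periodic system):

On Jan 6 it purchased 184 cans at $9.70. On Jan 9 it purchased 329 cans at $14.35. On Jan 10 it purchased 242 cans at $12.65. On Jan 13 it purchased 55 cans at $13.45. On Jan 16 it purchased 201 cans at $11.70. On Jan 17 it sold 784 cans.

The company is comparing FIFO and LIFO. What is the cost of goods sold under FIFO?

COGS = $9,957.30

FIFO COGS: 184 @ $9.70 + 329 @ $14.35 + 242 @ $12.65 + 29 @ $13.45 = $9,957.30
LIFO COGS: 201 @ $11.70 + 55 @ $13.45 + 242 @ $12.65 + 286 @ $14.35 = $10,256.85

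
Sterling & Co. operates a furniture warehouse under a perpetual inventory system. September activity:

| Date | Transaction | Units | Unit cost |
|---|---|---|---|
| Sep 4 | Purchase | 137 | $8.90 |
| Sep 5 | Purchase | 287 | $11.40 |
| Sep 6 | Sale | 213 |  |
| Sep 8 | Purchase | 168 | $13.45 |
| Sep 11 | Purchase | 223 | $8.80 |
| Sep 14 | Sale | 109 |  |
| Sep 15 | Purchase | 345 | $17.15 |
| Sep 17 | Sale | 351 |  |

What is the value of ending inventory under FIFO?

Sep 6, 213 sold [FIFO — oldest first]: 137 @ $8.90 + 76 @ $11.40 = $2,085.70
Sep 14, 109 sold [FIFO — oldest first]: 109 @ $11.40 = $1,242.60
Sep 17, 351 sold [FIFO — oldest first]: 102 @ $11.40 + 168 @ $13.45 + 81 @ $8.80 = $4,135.20
Total COGS = $2,085.70 + $1,242.60 + $4,135.20 = $7,463.50
Ending inventory: 142 @ $8.80 + 345 @ $17.15 = $7,166.35

Ending inventory = $7,166.35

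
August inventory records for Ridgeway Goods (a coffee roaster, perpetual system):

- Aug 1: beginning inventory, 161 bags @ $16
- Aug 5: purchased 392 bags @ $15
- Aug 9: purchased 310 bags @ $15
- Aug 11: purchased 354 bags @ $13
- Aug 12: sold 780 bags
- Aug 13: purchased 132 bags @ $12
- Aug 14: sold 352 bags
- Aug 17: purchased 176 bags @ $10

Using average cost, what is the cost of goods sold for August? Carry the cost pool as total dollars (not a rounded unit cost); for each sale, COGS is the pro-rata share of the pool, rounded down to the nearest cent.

After Aug 1: 161 on hand, pool $2,576.00 (≈ $16.0000 each)
After Aug 5: 553 on hand, pool $8,456.00 (≈ $15.2911 each)
After Aug 9: 863 on hand, pool $13,106.00 (≈ $15.1866 each)
After Aug 11: 1217 on hand, pool $17,708.00 (≈ $14.5505 each)
Aug 12, sell 780: 780/1217 × $17,708.00 → $11,349.41
After Aug 13: 569 on hand, pool $7,942.59 (≈ $13.9589 each)
Aug 14, sell 352: 352/569 × $7,942.59 → $4,913.51
After Aug 17: 393 on hand, pool $4,789.08 (≈ $12.1860 each)
Total COGS = $11,349.41 + $4,913.51 = $16,262.92
Ending inventory (cost pool remaining) = $4,789.08
Check: goods available $21,052.00 = COGS $16,262.92 + ending $4,789.08

COGS = $16,262.92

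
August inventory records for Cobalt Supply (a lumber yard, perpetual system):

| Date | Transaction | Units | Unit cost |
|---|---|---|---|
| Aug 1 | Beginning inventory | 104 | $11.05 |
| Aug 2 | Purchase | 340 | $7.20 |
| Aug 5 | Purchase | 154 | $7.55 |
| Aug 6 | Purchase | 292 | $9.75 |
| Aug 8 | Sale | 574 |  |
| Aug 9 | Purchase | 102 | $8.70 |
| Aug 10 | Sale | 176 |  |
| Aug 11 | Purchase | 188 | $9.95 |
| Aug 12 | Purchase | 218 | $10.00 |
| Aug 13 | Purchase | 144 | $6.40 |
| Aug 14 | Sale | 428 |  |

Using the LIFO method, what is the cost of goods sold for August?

Aug 8, 574 sold [LIFO — newest first]: 292 @ $9.75 + 154 @ $7.55 + 128 @ $7.20 = $4,931.30
Aug 10, 176 sold [LIFO — newest first]: 102 @ $8.70 + 74 @ $7.20 = $1,420.20
Aug 14, 428 sold [LIFO — newest first]: 144 @ $6.40 + 218 @ $10.00 + 66 @ $9.95 = $3,758.30
Total COGS = $4,931.30 + $1,420.20 + $3,758.30 = $10,109.80
Ending inventory: 104 @ $11.05 + 138 @ $7.20 + 122 @ $9.95 = $3,356.70
Check: goods available $13,466.50 = COGS $10,109.80 + ending $3,356.70

COGS = $10,109.80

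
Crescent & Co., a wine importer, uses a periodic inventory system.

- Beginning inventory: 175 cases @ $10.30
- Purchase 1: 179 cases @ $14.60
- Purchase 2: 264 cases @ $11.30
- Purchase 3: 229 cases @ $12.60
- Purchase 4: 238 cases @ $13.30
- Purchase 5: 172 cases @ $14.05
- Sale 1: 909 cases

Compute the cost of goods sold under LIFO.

COGS = $11,538.20

Sale 1 (909) [LIFO — newest first]: 172 @ $14.05 + 238 @ $13.30 + 229 @ $12.60 + 264 @ $11.30 + 6 @ $14.60 = $11,538.20
Ending inventory: 175 @ $10.30 + 173 @ $14.60 = $4,328.30
Check: goods available $15,866.50 = COGS $11,538.20 + ending $4,328.30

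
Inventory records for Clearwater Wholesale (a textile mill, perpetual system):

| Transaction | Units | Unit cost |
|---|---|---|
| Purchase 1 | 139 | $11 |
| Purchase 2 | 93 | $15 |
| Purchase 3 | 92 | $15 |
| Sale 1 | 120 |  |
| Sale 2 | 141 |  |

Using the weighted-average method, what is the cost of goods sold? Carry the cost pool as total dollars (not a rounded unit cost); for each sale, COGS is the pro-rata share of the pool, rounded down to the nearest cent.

COGS = $3,467.10

After Purchase 1: 139 on hand, pool $1,529.00 (≈ $11.0000 each)
After Purchase 2: 232 on hand, pool $2,924.00 (≈ $12.6034 each)
After Purchase 3: 324 on hand, pool $4,304.00 (≈ $13.2840 each)
Sale 1, sell 120: 120/324 × $4,304.00 → $1,594.07
Sale 2, sell 141: 141/204 × $2,709.93 → $1,873.03
Total COGS = $1,594.07 + $1,873.03 = $3,467.10
Ending inventory (cost pool remaining) = $836.90
Check: goods available $4,304.00 = COGS $3,467.10 + ending $836.90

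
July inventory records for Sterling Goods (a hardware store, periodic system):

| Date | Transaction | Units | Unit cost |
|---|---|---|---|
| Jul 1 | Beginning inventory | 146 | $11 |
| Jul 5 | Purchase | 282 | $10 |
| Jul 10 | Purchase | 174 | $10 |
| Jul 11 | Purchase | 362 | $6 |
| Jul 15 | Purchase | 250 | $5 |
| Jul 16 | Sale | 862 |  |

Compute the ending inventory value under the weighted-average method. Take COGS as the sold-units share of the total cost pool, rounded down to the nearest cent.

Ending inventory = $2,780.05

Jul 16, sell 862: 862/1214 × $9,588.00 → $6,807.95
Ending inventory (cost pool remaining) = $2,780.05
Check: goods available $9,588.00 = COGS $6,807.95 + ending $2,780.05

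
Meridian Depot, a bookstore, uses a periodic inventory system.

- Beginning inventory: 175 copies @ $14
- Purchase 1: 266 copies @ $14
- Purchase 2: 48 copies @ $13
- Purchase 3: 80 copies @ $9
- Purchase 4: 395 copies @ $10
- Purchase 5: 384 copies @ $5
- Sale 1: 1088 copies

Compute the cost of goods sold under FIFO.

COGS = $12,088

Sale 1 (1088) [FIFO — oldest first]: 175 @ $14 + 266 @ $14 + 48 @ $13 + 80 @ $9 + 395 @ $10 + 124 @ $5 = $12,088
Ending inventory: 260 @ $5 = $1,300
Check: goods available $13,388 = COGS $12,088 + ending $1,300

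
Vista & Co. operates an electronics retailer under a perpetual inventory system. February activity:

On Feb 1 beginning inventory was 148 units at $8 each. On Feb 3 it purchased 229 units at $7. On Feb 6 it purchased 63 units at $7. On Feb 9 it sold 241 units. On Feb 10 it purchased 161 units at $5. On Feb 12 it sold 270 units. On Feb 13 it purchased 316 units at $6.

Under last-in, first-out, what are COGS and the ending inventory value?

Feb 9, 241 sold [LIFO — newest first]: 63 @ $7 + 178 @ $7 = $1,687
Feb 12, 270 sold [LIFO — newest first]: 161 @ $5 + 51 @ $7 + 58 @ $8 = $1,626
Total COGS = $1,687 + $1,626 = $3,313
Ending inventory: 90 @ $8 + 316 @ $6 = $2,616
Check: goods available $5,929 = COGS $3,313 + ending $2,616

COGS = $3,313; ending inventory = $2,616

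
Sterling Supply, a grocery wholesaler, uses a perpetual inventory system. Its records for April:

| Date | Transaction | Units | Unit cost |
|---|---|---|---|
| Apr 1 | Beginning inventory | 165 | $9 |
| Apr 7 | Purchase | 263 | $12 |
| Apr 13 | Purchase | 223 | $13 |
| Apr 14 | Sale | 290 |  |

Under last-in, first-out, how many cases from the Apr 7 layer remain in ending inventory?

196

Apr 14, 290 sold [LIFO — newest first]: 223 @ $13 + 67 @ $12 = $3,703
Ending inventory: 165 @ $9 + 196 @ $12 = $3,837
Check: goods available $7,540 = COGS $3,703 + ending $3,837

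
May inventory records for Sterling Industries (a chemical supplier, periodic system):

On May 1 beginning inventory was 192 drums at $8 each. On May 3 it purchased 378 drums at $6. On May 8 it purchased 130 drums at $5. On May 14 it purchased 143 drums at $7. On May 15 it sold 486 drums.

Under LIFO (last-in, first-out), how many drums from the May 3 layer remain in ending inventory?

May 15, 486 sold [LIFO — newest first]: 143 @ $7 + 130 @ $5 + 213 @ $6 = $2,929
Ending inventory: 192 @ $8 + 165 @ $6 = $2,526
Check: goods available $5,455 = COGS $2,929 + ending $2,526

165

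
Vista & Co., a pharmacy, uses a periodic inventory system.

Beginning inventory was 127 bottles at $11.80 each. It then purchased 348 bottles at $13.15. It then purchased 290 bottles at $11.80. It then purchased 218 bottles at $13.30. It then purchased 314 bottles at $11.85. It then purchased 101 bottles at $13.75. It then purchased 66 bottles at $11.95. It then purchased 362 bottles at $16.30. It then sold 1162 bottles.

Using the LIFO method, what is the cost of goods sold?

Sale 1 (1162) [LIFO — newest first]: 362 @ $16.30 + 66 @ $11.95 + 101 @ $13.75 + 314 @ $11.85 + 218 @ $13.30 + 101 @ $11.80 = $15,890.15
Ending inventory: 127 @ $11.80 + 348 @ $13.15 + 189 @ $11.80 = $8,305.00

COGS = $15,890.15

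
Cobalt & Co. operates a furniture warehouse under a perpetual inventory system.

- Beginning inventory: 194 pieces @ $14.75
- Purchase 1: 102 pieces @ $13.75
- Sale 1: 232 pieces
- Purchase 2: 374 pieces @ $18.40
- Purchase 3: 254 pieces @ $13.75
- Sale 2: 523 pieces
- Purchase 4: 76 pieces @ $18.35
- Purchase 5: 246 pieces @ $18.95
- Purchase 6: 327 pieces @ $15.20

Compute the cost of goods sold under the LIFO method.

COGS = $11,762.10

Sale 1 (232) [LIFO — newest first]: 102 @ $13.75 + 130 @ $14.75 = $3,320.00
Sale 2 (523) [LIFO — newest first]: 254 @ $13.75 + 269 @ $18.40 = $8,442.10
Total COGS = $3,320.00 + $8,442.10 = $11,762.10
Ending inventory: 64 @ $14.75 + 105 @ $18.40 + 76 @ $18.35 + 246 @ $18.95 + 327 @ $15.20 = $13,902.70
Check: goods available $25,664.80 = COGS $11,762.10 + ending $13,902.70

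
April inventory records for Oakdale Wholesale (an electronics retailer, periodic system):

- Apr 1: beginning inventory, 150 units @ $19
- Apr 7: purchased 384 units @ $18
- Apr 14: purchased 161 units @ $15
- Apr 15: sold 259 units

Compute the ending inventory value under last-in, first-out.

Ending inventory = $7,998

Apr 15, 259 sold [LIFO — newest first]: 161 @ $15 + 98 @ $18 = $4,179
Ending inventory: 150 @ $19 + 286 @ $18 = $7,998
Check: goods available $12,177 = COGS $4,179 + ending $7,998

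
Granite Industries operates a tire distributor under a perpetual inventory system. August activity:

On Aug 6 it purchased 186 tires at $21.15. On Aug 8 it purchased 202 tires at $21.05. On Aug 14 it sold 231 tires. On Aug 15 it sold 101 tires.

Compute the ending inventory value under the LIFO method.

Aug 14, 231 sold [LIFO — newest first]: 202 @ $21.05 + 29 @ $21.15 = $4,865.45
Aug 15, 101 sold [LIFO — newest first]: 101 @ $21.15 = $2,136.15
Total COGS = $4,865.45 + $2,136.15 = $7,001.60
Ending inventory: 56 @ $21.15 = $1,184.40
Check: goods available $8,186.00 = COGS $7,001.60 + ending $1,184.40

Ending inventory = $1,184.40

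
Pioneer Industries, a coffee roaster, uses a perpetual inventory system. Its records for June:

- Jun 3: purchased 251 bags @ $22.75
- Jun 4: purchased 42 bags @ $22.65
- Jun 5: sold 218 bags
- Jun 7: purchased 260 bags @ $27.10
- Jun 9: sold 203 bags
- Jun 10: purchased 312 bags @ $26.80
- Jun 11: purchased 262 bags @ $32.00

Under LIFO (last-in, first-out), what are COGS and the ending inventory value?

Jun 5, 218 sold [LIFO — newest first]: 42 @ $22.65 + 176 @ $22.75 = $4,955.30
Jun 9, 203 sold [LIFO — newest first]: 203 @ $27.10 = $5,501.30
Total COGS = $4,955.30 + $5,501.30 = $10,456.60
Ending inventory: 75 @ $22.75 + 57 @ $27.10 + 312 @ $26.80 + 262 @ $32.00 = $19,996.55
Check: goods available $30,453.15 = COGS $10,456.60 + ending $19,996.55

COGS = $10,456.60; ending inventory = $19,996.55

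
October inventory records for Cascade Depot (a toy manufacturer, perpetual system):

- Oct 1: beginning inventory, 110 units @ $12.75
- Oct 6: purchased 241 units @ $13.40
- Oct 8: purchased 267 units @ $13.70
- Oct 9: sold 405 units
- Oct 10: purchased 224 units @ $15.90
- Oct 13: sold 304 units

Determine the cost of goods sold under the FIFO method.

Oct 9, 405 sold [FIFO — oldest first]: 110 @ $12.75 + 241 @ $13.40 + 54 @ $13.70 = $5,371.70
Oct 13, 304 sold [FIFO — oldest first]: 213 @ $13.70 + 91 @ $15.90 = $4,365.00
Total COGS = $5,371.70 + $4,365.00 = $9,736.70
Ending inventory: 133 @ $15.90 = $2,114.70

COGS = $9,736.70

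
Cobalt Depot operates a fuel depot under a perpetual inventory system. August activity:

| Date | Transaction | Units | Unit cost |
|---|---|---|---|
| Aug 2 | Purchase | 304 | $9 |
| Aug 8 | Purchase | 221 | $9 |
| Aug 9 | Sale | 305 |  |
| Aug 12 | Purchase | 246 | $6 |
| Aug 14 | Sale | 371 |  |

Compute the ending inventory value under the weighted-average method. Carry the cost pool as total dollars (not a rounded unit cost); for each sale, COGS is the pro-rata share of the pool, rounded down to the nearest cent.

After Aug 2: 304 on hand, pool $2,736.00 (≈ $9.0000 each)
After Aug 8: 525 on hand, pool $4,725.00 (≈ $9.0000 each)
Aug 9, sell 305: 305/525 × $4,725.00 → $2,745.00
After Aug 12: 466 on hand, pool $3,456.00 (≈ $7.4163 each)
Aug 14, sell 371: 371/466 × $3,456.00 → $2,751.45
Total COGS = $2,745.00 + $2,751.45 = $5,496.45
Ending inventory (cost pool remaining) = $704.55
Check: goods available $6,201.00 = COGS $5,496.45 + ending $704.55

Ending inventory = $704.55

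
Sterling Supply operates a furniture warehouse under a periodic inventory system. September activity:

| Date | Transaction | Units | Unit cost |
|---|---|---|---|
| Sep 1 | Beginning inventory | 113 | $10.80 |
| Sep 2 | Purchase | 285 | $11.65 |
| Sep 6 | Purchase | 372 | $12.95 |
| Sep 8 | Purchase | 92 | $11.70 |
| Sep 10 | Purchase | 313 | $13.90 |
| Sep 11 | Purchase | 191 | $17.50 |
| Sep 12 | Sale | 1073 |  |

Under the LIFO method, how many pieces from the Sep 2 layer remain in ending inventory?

180

Sep 12, 1073 sold [LIFO — newest first]: 191 @ $17.50 + 313 @ $13.90 + 92 @ $11.70 + 372 @ $12.95 + 105 @ $11.65 = $14,810.25
Ending inventory: 113 @ $10.80 + 180 @ $11.65 = $3,317.40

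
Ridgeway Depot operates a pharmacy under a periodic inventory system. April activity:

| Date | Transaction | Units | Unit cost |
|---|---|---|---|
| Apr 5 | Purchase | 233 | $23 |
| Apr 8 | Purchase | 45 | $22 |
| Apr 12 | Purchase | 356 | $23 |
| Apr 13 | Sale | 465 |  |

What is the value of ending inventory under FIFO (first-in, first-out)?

Apr 13, 465 sold [FIFO — oldest first]: 233 @ $23 + 45 @ $22 + 187 @ $23 = $10,650
Ending inventory: 169 @ $23 = $3,887

Ending inventory = $3,887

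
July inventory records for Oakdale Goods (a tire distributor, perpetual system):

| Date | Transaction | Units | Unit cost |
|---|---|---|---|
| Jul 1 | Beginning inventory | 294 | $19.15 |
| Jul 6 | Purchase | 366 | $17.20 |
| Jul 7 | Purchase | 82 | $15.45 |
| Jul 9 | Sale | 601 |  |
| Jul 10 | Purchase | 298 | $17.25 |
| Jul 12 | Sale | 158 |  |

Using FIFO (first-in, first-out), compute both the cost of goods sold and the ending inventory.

COGS = $13,485.45; ending inventory = $4,847.25

Jul 9, 601 sold [FIFO — oldest first]: 294 @ $19.15 + 307 @ $17.20 = $10,910.50
Jul 12, 158 sold [FIFO — oldest first]: 59 @ $17.20 + 82 @ $15.45 + 17 @ $17.25 = $2,574.95
Total COGS = $10,910.50 + $2,574.95 = $13,485.45
Ending inventory: 281 @ $17.25 = $4,847.25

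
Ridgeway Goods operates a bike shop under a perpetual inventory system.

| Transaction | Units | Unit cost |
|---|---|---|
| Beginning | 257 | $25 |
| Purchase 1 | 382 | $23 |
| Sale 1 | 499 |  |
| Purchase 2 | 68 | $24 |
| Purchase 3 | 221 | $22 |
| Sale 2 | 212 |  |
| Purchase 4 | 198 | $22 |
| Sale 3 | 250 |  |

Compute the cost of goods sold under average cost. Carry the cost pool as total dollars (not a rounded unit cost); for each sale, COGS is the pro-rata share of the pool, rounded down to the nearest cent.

COGS = $22,352.84

After Beginning: 257 on hand, pool $6,425.00 (≈ $25.0000 each)
After Purchase 1: 639 on hand, pool $15,211.00 (≈ $23.8044 each)
Sale 1, sell 499: 499/639 × $15,211.00 → $11,878.38
After Purchase 2: 208 on hand, pool $4,964.62 (≈ $23.8684 each)
After Purchase 3: 429 on hand, pool $9,826.62 (≈ $22.9059 each)
Sale 2, sell 212: 212/429 × $9,826.62 → $4,856.04
After Purchase 4: 415 on hand, pool $9,326.58 (≈ $22.4737 each)
Sale 3, sell 250: 250/415 × $9,326.58 → $5,618.42
Total COGS = $11,878.38 + $4,856.04 + $5,618.42 = $22,352.84
Ending inventory (cost pool remaining) = $3,708.16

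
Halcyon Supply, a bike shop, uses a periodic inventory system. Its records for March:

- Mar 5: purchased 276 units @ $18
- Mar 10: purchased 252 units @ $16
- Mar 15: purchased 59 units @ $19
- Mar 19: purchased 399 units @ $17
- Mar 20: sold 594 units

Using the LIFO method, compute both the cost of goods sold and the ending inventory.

Mar 20, 594 sold [LIFO — newest first]: 399 @ $17 + 59 @ $19 + 136 @ $16 = $10,080
Ending inventory: 276 @ $18 + 116 @ $16 = $6,824
Check: goods available $16,904 = COGS $10,080 + ending $6,824

COGS = $10,080; ending inventory = $6,824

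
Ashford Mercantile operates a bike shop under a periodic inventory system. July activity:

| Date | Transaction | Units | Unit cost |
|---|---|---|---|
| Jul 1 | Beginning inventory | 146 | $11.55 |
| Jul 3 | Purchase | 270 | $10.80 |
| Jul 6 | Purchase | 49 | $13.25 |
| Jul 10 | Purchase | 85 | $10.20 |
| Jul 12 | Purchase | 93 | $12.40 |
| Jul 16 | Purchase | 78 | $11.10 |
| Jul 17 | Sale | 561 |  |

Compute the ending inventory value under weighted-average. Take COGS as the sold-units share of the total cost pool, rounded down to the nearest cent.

Ending inventory = $1,805.84

Jul 17, sell 561: 561/721 × $8,137.55 → $6,331.71
Ending inventory (cost pool remaining) = $1,805.84
Check: goods available $8,137.55 = COGS $6,331.71 + ending $1,805.84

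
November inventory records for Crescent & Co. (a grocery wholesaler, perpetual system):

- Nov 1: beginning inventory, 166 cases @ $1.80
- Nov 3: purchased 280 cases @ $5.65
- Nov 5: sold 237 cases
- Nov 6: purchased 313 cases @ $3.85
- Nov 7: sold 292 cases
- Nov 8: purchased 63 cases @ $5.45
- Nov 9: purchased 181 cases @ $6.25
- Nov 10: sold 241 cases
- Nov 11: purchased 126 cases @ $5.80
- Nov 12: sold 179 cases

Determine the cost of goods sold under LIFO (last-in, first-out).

COGS = $4,913.35

Nov 5, 237 sold [LIFO — newest first]: 237 @ $5.65 = $1,339.05
Nov 7, 292 sold [LIFO — newest first]: 292 @ $3.85 = $1,124.20
Nov 10, 241 sold [LIFO — newest first]: 181 @ $6.25 + 60 @ $5.45 = $1,458.25
Nov 12, 179 sold [LIFO — newest first]: 126 @ $5.80 + 3 @ $5.45 + 21 @ $3.85 + 29 @ $5.65 = $991.85
Total COGS = $1,339.05 + $1,124.20 + $1,458.25 + $991.85 = $4,913.35
Ending inventory: 166 @ $1.80 + 14 @ $5.65 = $377.90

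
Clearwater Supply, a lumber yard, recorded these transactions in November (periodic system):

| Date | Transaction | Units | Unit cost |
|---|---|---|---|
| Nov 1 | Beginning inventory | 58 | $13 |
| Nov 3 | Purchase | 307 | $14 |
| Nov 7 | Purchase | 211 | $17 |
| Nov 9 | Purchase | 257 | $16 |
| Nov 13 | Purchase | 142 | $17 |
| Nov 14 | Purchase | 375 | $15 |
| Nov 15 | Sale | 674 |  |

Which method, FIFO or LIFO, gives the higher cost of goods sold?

FIFO COGS: 58 @ $13 + 307 @ $14 + 211 @ $17 + 98 @ $16 = $10,207
LIFO COGS: 375 @ $15 + 142 @ $17 + 157 @ $16 = $10,551

LIFO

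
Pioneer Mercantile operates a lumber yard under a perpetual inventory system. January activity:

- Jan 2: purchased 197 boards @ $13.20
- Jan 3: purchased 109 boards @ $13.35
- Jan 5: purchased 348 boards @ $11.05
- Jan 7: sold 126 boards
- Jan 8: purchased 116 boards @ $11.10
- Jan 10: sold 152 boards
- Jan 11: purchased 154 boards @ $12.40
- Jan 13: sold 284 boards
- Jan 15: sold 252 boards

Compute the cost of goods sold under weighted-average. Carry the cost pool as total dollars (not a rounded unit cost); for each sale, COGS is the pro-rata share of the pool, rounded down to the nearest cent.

COGS = $9,775.67

After Jan 2: 197 on hand, pool $2,600.40 (≈ $13.2000 each)
After Jan 3: 306 on hand, pool $4,055.55 (≈ $13.2534 each)
After Jan 5: 654 on hand, pool $7,900.95 (≈ $12.0810 each)
Jan 7, sell 126: 126/654 × $7,900.95 → $1,522.20
After Jan 8: 644 on hand, pool $7,666.35 (≈ $11.9043 each)
Jan 10, sell 152: 152/644 × $7,666.35 → $1,809.44
After Jan 11: 646 on hand, pool $7,766.51 (≈ $12.0225 each)
Jan 13, sell 284: 284/646 × $7,766.51 → $3,414.37
Jan 15, sell 252: 252/362 × $4,352.14 → $3,029.66
Total COGS = $1,522.20 + $1,809.44 + $3,414.37 + $3,029.66 = $9,775.67
Ending inventory (cost pool remaining) = $1,322.48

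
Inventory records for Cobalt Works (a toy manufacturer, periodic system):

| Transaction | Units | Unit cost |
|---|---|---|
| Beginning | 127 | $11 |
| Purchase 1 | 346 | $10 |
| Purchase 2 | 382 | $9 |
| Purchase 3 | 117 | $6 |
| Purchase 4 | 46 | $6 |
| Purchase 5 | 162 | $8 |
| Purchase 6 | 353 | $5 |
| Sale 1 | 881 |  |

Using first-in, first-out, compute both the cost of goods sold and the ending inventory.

COGS = $8,451; ending inventory = $3,883

Sale 1 (881) [FIFO — oldest first]: 127 @ $11 + 346 @ $10 + 382 @ $9 + 26 @ $6 = $8,451
Ending inventory: 91 @ $6 + 46 @ $6 + 162 @ $8 + 353 @ $5 = $3,883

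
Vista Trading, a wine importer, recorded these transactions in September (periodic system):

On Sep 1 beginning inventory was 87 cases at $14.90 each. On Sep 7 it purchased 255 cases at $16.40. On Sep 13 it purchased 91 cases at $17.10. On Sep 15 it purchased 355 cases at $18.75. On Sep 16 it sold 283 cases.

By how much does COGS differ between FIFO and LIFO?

$795.55

FIFO COGS: 87 @ $14.90 + 196 @ $16.40 = $4,510.70
LIFO COGS: 283 @ $18.75 = $5,306.25
Difference = |$4,510.70 − $5,306.25| = $795.55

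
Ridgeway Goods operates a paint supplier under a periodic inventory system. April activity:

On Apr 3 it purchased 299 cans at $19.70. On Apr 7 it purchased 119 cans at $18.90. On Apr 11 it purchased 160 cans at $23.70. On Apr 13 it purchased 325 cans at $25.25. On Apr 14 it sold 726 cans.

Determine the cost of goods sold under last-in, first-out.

COGS = $16,650.75

Apr 14, 726 sold [LIFO — newest first]: 325 @ $25.25 + 160 @ $23.70 + 119 @ $18.90 + 122 @ $19.70 = $16,650.75
Ending inventory: 177 @ $19.70 = $3,486.90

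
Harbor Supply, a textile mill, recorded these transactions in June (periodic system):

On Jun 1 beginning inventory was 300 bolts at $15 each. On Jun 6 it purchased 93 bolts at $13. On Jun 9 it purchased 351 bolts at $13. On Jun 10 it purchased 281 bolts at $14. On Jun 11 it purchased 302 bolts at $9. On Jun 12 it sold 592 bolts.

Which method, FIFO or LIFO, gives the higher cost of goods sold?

FIFO

FIFO COGS: 300 @ $15 + 93 @ $13 + 199 @ $13 = $8,296
LIFO COGS: 302 @ $9 + 281 @ $14 + 9 @ $13 = $6,769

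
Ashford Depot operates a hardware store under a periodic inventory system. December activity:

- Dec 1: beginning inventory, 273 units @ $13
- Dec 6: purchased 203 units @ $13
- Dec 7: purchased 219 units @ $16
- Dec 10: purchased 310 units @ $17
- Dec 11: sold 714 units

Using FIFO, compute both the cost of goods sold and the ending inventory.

COGS = $10,015; ending inventory = $4,947

Dec 11, 714 sold [FIFO — oldest first]: 273 @ $13 + 203 @ $13 + 219 @ $16 + 19 @ $17 = $10,015
Ending inventory: 291 @ $17 = $4,947
Check: goods available $14,962 = COGS $10,015 + ending $4,947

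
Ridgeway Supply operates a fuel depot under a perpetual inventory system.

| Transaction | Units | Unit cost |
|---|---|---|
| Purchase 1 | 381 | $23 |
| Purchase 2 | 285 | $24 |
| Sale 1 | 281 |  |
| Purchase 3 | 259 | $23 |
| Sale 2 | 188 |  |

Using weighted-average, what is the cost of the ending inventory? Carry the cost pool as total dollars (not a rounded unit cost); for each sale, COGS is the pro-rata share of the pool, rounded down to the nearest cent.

Ending inventory = $10,604.67

After Purchase 1: 381 on hand, pool $8,763.00 (≈ $23.0000 each)
After Purchase 2: 666 on hand, pool $15,603.00 (≈ $23.4279 each)
Sale 1, sell 281: 281/666 × $15,603.00 → $6,583.24
After Purchase 3: 644 on hand, pool $14,976.76 (≈ $23.2558 each)
Sale 2, sell 188: 188/644 × $14,976.76 → $4,372.09
Total COGS = $6,583.24 + $4,372.09 = $10,955.33
Ending inventory (cost pool remaining) = $10,604.67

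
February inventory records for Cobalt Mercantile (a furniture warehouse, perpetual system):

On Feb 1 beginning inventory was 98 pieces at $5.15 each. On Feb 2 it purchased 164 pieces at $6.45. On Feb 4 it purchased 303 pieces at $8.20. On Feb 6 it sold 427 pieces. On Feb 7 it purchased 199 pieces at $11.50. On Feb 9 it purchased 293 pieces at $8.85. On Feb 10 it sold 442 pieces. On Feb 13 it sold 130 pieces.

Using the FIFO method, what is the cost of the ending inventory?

Feb 6, 427 sold [FIFO — oldest first]: 98 @ $5.15 + 164 @ $6.45 + 165 @ $8.20 = $2,915.50
Feb 10, 442 sold [FIFO — oldest first]: 138 @ $8.20 + 199 @ $11.50 + 105 @ $8.85 = $4,349.35
Feb 13, 130 sold [FIFO — oldest first]: 130 @ $8.85 = $1,150.50
Total COGS = $2,915.50 + $4,349.35 + $1,150.50 = $8,415.35
Ending inventory: 58 @ $8.85 = $513.30
Check: goods available $8,928.65 = COGS $8,415.35 + ending $513.30

Ending inventory = $513.30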